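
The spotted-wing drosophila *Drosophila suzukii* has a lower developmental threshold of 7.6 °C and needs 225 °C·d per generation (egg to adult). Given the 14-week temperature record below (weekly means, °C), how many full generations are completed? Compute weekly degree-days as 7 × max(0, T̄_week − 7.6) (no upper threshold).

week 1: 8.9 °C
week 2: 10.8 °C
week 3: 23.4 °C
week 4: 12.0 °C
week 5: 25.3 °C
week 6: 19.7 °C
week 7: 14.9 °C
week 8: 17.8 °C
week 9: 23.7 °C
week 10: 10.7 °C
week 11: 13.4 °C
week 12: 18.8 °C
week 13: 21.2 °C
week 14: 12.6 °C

3 generations

Weekly DD (7 × max(0, T̄ − 7.6)): 9.1, 22.4, 110.6, 30.8, 123.9, 84.7, 51.1, 71.4, 112.7, 21.7, 40.6, 78.4, 95.2, 35.0.
Season total = 887.6 DD.
Complete generations = ⌊887.6 / 225⌋ = 3.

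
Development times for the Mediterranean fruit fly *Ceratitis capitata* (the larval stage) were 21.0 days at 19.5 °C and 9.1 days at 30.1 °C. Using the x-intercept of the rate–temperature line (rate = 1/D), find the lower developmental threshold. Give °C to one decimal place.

Linear rate model ⇒ the product D·(T − T_b) is constant across temperatures.
21.0·(19.5 − T_b) = 9.1·(30.1 − T_b)
T_b = (21.0·19.5 − 9.1·30.1) / (21.0 − 9.1) = 135.59 / 11.9 = 11.394 °C ≈ 11.4 °C.

11.4 °C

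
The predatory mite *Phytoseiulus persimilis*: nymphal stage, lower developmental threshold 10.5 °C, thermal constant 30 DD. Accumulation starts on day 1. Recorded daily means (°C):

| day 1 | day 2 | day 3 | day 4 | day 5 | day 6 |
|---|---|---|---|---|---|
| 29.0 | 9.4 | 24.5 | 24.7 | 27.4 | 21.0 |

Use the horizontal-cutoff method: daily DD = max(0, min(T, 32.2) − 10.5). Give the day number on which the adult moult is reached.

day 3

Daily DD above 10.5 °C (capped at 21.7): 18.5, 0.0, 14.0, 14.2, 16.9, 10.5.
Cumulative: 18.5, 18.5, 32.5, 46.7, 63.6, 74.1.
The total first reaches 30 DD on day 3.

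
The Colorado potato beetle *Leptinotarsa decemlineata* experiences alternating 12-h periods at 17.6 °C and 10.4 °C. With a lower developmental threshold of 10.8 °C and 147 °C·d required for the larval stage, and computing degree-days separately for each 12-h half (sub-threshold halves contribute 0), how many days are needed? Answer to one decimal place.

Day half: max(0, 17.6 − 10.8) × 0.5 = 6.8 × 0.5 = 3.40 DD.
Night half: max(0, 10.4 − 10.8) × 0.5 = 0.0 × 0.5 = 0.00 DD.
Per 24 h: 3.40 DD/day.
Duration = 147 / 3.40 = 43.235 ≈ 43.2 days.

43.2 days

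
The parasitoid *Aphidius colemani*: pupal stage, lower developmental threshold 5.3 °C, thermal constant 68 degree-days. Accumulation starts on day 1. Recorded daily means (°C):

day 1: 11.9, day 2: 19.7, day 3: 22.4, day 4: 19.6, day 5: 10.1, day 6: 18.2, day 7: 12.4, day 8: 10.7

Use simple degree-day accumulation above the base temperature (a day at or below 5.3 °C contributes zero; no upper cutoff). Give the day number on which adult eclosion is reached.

day 6

Daily DD above 5.3 °C: 6.6, 14.4, 17.1, 14.3, 4.8, 12.9, 7.1, 5.4.
Cumulative: 6.6, 21.0, 38.1, 52.4, 57.2, 70.1, 77.2, 82.6.
The total first reaches 68 DD on day 6.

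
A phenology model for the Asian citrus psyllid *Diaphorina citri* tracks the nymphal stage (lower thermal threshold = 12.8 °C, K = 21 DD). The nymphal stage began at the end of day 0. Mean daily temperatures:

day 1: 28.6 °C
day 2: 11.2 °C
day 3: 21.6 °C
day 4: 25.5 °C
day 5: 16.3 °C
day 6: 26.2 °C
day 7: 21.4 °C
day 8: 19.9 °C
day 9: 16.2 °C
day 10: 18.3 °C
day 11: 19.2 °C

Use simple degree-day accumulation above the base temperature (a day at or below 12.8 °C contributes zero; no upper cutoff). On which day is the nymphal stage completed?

day 3

Daily DD above 12.8 °C: 15.8, 0.0, 8.8, 12.7, 3.5, 13.4, 8.6, 7.1, 3.4, 5.5, 6.4.
Cumulative: 15.8, 15.8, 24.6, 37.3, 40.8, 54.2, 62.8, 69.9, 73.3, 78.8, 85.2.
The total first reaches 21 DD on day 3.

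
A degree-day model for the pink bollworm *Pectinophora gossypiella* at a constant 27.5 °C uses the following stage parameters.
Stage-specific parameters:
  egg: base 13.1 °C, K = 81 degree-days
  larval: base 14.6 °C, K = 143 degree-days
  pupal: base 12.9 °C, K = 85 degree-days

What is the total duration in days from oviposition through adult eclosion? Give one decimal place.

egg: 81 / (27.5 − 13.1) = 81 / 14.4 = 5.625 d.
larval: 143 / (27.5 − 14.6) = 143 / 12.9 = 11.085 d.
pupal: 85 / (27.5 − 12.9) = 85 / 14.6 = 5.822 d.
Sum = 22.532 ≈ 22.5 days.

22.5 days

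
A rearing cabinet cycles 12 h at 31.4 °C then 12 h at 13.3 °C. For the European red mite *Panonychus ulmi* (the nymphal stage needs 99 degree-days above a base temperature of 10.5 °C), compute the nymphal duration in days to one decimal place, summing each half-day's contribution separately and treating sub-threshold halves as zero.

8.4 days

Day half: max(0, 31.4 − 10.5) × 0.5 = 20.9 × 0.5 = 10.45 DD.
Night half: max(0, 13.3 − 10.5) × 0.5 = 2.8 × 0.5 = 1.40 DD.
Per 24 h: 11.85 DD/day.
Duration = 99 / 11.85 = 8.354 ≈ 8.4 days.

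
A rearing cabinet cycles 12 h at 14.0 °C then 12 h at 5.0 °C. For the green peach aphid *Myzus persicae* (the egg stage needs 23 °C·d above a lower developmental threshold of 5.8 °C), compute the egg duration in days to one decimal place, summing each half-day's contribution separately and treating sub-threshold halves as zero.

5.6 days

Day half: max(0, 14.0 − 5.8) × 0.5 = 8.2 × 0.5 = 4.10 DD.
Night half: max(0, 5.0 − 5.8) × 0.5 = 0.0 × 0.5 = 0.00 DD.
Per 24 h: 4.10 DD/day.
Duration = 23 / 4.10 = 5.610 ≈ 5.6 days.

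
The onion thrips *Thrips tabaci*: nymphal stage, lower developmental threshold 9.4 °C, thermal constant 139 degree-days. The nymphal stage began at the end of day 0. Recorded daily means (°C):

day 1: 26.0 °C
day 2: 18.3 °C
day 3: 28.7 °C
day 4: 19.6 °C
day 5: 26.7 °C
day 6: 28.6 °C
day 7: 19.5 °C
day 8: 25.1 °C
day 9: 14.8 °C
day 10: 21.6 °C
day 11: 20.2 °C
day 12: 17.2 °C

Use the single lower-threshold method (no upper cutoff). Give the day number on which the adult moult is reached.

Daily DD above 9.4 °C: 16.6, 8.9, 19.3, 10.2, 17.3, 19.2, 10.1, 15.7, 5.4, 12.2, 10.8, 7.8.
Cumulative: 16.6, 25.5, 44.8, 55.0, 72.3, 91.5, 101.6, 117.3, 122.7, 134.9, 145.7, 153.5.
The total first reaches 139 DD on day 11.

day 11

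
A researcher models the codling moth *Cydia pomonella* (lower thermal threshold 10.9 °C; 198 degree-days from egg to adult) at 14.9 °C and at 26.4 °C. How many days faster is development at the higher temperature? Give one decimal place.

At 14.9 °C: 198 / (14.9 − 10.9) = 198 / 4.0 = 49.500 d.
At 26.4 °C: 198 / (26.4 − 10.9) = 198 / 15.5 = 12.774 d.
Difference = |49.500 − 12.774| = 36.726 ≈ 36.7 days.

36.7 days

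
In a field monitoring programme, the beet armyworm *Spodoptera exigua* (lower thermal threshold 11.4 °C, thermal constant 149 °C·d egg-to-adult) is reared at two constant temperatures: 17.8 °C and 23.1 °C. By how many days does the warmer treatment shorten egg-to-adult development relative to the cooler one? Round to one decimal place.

At 17.8 °C: 149 / (17.8 − 11.4) = 149 / 6.4 = 23.281 d.
At 23.1 °C: 149 / (23.1 − 11.4) = 149 / 11.7 = 12.735 d.
Difference = |23.281 − 12.735| = 10.546 ≈ 10.5 days.

10.5 days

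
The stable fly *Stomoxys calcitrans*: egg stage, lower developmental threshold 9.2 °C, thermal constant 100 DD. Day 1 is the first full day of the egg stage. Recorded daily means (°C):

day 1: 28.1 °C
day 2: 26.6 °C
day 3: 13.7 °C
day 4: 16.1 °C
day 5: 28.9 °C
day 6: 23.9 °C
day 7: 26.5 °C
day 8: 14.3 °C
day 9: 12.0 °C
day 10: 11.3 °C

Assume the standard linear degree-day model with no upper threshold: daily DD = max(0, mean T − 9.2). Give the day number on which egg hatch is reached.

day 8

Daily DD above 9.2 °C: 18.9, 17.4, 4.5, 6.9, 19.7, 14.7, 17.3, 5.1, 2.8, 2.1.
Cumulative: 18.9, 36.3, 40.8, 47.7, 67.4, 82.1, 99.4, 104.5, 107.3, 109.4.
The total first reaches 100 DD on day 8.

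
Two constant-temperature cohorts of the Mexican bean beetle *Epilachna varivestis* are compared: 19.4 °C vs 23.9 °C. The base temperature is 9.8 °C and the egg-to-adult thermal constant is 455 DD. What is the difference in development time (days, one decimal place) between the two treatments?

At 19.4 °C: 455 / (19.4 − 9.8) = 455 / 9.6 = 47.396 d.
At 23.9 °C: 455 / (23.9 − 9.8) = 455 / 14.1 = 32.270 d.
Difference = |47.396 − 32.270| = 15.126 ≈ 15.1 days.

15.1 days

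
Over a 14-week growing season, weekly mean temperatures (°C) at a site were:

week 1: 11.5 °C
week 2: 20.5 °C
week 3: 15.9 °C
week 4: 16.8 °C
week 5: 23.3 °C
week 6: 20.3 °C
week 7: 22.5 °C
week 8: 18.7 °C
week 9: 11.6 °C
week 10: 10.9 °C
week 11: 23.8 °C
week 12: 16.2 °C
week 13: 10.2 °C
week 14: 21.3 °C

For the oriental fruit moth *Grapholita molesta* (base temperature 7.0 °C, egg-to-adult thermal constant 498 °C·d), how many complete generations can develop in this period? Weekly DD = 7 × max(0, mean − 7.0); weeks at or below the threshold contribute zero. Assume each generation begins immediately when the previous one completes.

Weekly DD (7 × max(0, T̄ − 7.0)): 31.5, 94.5, 62.3, 68.6, 114.1, 93.1, 108.5, 81.9, 32.2, 27.3, 117.6, 64.4, 22.4, 100.1.
Season total = 1018.5 DD.
Complete generations = ⌊1018.5 / 498⌋ = 2.

2 generations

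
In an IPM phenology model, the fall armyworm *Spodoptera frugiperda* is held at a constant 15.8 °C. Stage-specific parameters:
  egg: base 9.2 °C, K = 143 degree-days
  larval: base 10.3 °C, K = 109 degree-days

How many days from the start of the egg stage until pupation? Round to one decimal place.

41.5 days

egg: 143 / (15.8 − 9.2) = 143 / 6.6 = 21.667 d.
larval: 109 / (15.8 − 10.3) = 109 / 5.5 = 19.818 d.
Sum = 41.485 ≈ 41.5 days.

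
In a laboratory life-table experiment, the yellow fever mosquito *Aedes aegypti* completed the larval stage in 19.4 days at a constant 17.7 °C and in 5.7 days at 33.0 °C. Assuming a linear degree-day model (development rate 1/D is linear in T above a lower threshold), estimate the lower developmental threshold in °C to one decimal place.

11.3 °C

Equal thermal constants: D₁(T₁ − T_b) = D₂(T₂ − T_b).
19.4·(17.7 − T_b) = 5.7·(33.0 − T_b)
T_b = (19.4·17.7 − 5.7·33.0) / (19.4 − 5.7) = 155.28 / 13.7 = 11.334 °C ≈ 11.3 °C.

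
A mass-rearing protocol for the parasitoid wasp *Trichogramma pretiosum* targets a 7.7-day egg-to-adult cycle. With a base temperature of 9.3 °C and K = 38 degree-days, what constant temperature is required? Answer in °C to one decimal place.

Required daily accumulation = 38 / 7.7 = 4.935 DD/day.
T = T_base + 4.935 = 9.3 + 4.935 = 14.235 ≈ 14.2 °C.

14.2 °C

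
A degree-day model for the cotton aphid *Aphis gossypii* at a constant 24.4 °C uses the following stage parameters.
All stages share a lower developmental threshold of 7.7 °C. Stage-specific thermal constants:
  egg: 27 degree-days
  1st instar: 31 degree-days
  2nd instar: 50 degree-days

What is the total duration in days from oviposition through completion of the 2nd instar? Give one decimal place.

6.5 days

Daily accumulation at 24.4 °C = 24.4 − 7.7 = 16.7 DD/day.
Total K = 27 + 31 + 50 = 108 DD.
Total duration = 108 / 16.7 = 6.467 ≈ 6.5 days.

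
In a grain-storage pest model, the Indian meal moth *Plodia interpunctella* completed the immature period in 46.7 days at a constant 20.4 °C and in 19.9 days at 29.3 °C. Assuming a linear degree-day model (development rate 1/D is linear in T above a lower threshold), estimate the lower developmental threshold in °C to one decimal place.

13.8 °C

Under the model K = D·(T − T_b), so D₁·(T₁ − T_b) = D₂·(T₂ − T_b).
46.7·(20.4 − T_b) = 19.9·(29.3 − T_b)
T_b = (46.7·20.4 − 19.9·29.3) / (46.7 − 19.9) = 369.61 / 26.8 = 13.791 °C ≈ 13.8 °C.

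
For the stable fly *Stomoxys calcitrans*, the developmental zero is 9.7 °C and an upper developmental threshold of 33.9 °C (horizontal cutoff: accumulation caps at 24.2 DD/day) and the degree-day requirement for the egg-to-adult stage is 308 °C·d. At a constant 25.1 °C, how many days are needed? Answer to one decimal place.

Daily accumulation = 25.1 − 9.7 = 15.4 DD/day.
Duration = 308 / 15.4 = 20.000 ≈ 20.0 days.

20.0 days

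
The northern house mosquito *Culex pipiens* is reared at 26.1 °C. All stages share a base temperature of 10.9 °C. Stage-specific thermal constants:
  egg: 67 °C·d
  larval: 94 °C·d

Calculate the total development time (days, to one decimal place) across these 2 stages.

Daily accumulation at 26.1 °C = 26.1 − 10.9 = 15.2 DD/day.
Total K = 67 + 94 = 161 DD.
Total duration = 161 / 15.2 = 10.592 ≈ 10.6 days.

10.6 days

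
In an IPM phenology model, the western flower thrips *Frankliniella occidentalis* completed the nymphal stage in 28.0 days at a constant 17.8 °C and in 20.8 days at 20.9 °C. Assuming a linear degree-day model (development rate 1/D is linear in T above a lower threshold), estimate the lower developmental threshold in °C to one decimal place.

Under the model K = D·(T − T_b), so D₁·(T₁ − T_b) = D₂·(T₂ − T_b).
28.0·(17.8 − T_b) = 20.8·(20.9 − T_b)
T_b = (28.0·17.8 − 20.8·20.9) / (28.0 − 20.8) = 63.68 / 7.2 = 8.844 °C ≈ 8.8 °C.

8.8 °C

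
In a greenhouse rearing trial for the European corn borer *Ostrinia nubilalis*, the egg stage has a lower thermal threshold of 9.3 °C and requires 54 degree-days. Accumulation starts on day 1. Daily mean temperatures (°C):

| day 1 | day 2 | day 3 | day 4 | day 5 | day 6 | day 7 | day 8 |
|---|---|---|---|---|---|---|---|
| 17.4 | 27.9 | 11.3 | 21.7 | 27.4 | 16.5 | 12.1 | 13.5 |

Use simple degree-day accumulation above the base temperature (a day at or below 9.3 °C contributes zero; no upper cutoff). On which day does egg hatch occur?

day 5

Daily DD above 9.3 °C: 8.1, 18.6, 2.0, 12.4, 18.1, 7.2, 2.8, 4.2.
Cumulative: 8.1, 26.7, 28.7, 41.1, 59.2, 66.4, 69.2, 73.4.
The total first reaches 54 DD on day 5.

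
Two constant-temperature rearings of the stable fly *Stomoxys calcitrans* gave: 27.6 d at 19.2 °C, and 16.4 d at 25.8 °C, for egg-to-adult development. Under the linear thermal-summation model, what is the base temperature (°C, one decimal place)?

Linear rate model ⇒ the product D·(T − T_b) is constant across temperatures.
27.6·(19.2 − T_b) = 16.4·(25.8 − T_b)
T_b = (27.6·19.2 − 16.4·25.8) / (27.6 − 16.4) = 106.80 / 11.2 = 9.536 °C ≈ 9.5 °C.

9.5 °C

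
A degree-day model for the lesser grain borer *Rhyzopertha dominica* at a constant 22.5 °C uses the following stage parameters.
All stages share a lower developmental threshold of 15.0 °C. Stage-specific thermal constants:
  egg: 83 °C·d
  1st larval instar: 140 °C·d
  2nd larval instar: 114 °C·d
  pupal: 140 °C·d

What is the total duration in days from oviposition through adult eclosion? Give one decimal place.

63.6 days

Daily accumulation at 22.5 °C = 22.5 − 15.0 = 7.5 DD/day.
Total K = 83 + 140 + 114 + 140 = 477 DD.
Total duration = 477 / 7.5 = 63.600 ≈ 63.6 days.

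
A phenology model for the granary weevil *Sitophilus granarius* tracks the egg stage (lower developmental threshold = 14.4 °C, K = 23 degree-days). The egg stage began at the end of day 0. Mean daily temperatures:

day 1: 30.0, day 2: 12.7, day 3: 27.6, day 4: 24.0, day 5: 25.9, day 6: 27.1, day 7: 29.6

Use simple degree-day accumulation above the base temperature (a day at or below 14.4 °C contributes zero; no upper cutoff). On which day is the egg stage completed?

Daily DD above 14.4 °C: 15.6, 0.0, 13.2, 9.6, 11.5, 12.7, 15.2.
Cumulative: 15.6, 15.6, 28.8, 38.4, 49.9, 62.6, 77.8.
The total first reaches 23 DD on day 3.

day 3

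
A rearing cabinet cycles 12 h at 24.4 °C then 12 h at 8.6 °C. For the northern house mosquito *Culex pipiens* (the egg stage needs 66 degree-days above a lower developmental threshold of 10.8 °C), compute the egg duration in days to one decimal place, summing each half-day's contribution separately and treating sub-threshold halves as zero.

Day half: max(0, 24.4 − 10.8) × 0.5 = 13.6 × 0.5 = 6.80 DD.
Night half: max(0, 8.6 − 10.8) × 0.5 = 0.0 × 0.5 = 0.00 DD.
Per 24 h: 6.80 DD/day.
Duration = 66 / 6.80 = 9.706 ≈ 9.7 days.

9.7 days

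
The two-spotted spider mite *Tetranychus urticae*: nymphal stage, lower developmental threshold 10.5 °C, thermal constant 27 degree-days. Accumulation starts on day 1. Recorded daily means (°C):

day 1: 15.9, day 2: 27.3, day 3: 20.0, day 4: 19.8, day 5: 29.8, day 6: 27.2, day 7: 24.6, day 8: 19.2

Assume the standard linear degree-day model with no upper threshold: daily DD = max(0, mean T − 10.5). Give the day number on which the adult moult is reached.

Daily DD above 10.5 °C: 5.4, 16.8, 9.5, 9.3, 19.3, 16.7, 14.1, 8.7.
Cumulative: 5.4, 22.2, 31.7, 41.0, 60.3, 77.0, 91.1, 99.8.
The total first reaches 27 DD on day 3.

day 3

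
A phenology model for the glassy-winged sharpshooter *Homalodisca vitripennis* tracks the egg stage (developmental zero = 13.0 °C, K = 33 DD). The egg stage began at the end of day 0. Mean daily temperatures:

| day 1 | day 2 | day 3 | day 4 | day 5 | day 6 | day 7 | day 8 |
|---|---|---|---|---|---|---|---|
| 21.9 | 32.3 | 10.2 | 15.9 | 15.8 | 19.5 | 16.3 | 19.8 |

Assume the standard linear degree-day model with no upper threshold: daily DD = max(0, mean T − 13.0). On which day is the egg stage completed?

Daily DD above 13.0 °C: 8.9, 19.3, 0.0, 2.9, 2.8, 6.5, 3.3, 6.8.
Cumulative: 8.9, 28.2, 28.2, 31.1, 33.9, 40.4, 43.7, 50.5.
The total first reaches 33 DD on day 5.

day 5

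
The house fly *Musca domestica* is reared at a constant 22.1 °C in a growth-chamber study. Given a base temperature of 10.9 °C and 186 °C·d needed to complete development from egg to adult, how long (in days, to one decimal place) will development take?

Daily accumulation = 22.1 − 10.9 = 11.2 DD/day.
Duration = 186 / 11.2 = 16.607 ≈ 16.6 days.

16.6 days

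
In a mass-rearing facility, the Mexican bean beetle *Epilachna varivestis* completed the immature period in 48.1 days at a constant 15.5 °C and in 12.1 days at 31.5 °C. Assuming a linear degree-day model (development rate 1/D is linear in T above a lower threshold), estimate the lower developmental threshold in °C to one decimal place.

Linear rate model ⇒ the product D·(T − T_b) is constant across temperatures.
48.1·(15.5 − T_b) = 12.1·(31.5 − T_b)
T_b = (48.1·15.5 − 12.1·31.5) / (48.1 − 12.1) = 364.40 / 36.0 = 10.122 °C ≈ 10.1 °C.

10.1 °C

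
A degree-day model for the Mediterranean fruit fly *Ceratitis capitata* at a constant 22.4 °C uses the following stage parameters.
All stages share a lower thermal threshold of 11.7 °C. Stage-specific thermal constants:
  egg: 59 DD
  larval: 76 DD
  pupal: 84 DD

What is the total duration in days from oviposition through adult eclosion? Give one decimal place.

Daily accumulation at 22.4 °C = 22.4 − 11.7 = 10.7 DD/day.
Total K = 59 + 76 + 84 = 219 DD.
Total duration = 219 / 10.7 = 20.467 ≈ 20.5 days.

20.5 days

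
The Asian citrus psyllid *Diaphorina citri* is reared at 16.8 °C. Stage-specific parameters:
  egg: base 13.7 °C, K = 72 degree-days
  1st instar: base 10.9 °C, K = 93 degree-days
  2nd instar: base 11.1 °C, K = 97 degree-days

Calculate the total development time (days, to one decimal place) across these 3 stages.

56.0 days

egg: 72 / (16.8 − 13.7) = 72 / 3.1 = 23.226 d.
1st instar: 93 / (16.8 − 10.9) = 93 / 5.9 = 15.763 d.
2nd instar: 97 / (16.8 − 11.1) = 97 / 5.7 = 17.018 d.
Sum = 56.006 ≈ 56.0 days.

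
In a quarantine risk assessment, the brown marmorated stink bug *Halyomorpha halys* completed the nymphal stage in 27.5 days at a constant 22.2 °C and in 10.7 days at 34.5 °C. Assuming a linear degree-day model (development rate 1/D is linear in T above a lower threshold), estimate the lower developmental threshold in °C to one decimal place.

14.4 °C

Under the model K = D·(T − T_b), so D₁·(T₁ − T_b) = D₂·(T₂ − T_b).
27.5·(22.2 − T_b) = 10.7·(34.5 − T_b)
T_b = (27.5·22.2 − 10.7·34.5) / (27.5 − 10.7) = 241.35 / 16.8 = 14.366 °C ≈ 14.4 °C.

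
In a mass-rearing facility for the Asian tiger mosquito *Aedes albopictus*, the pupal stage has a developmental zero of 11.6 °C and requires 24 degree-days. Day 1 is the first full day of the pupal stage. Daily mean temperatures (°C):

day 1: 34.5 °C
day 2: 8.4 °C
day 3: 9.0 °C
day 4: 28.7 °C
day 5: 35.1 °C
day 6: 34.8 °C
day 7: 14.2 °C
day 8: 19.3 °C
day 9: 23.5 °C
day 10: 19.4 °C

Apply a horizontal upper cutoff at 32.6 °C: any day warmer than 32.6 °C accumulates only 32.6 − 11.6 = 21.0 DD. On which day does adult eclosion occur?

Daily DD above 11.6 °C (capped at 21.0): 21.0, 0.0, 0.0, 17.1, 21.0, 21.0, 2.6, 7.7, 11.9, 7.8.
Cumulative: 21.0, 21.0, 21.0, 38.1, 59.1, 80.1, 82.7, 90.4, 102.3, 110.1.
The total first reaches 24 DD on day 4.

day 4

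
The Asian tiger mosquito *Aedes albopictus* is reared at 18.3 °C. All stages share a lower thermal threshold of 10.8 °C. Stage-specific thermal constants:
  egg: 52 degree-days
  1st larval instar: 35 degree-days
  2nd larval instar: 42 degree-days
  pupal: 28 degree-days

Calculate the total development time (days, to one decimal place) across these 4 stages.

20.9 days

Daily accumulation at 18.3 °C = 18.3 − 10.8 = 7.5 DD/day.
Total K = 52 + 35 + 42 + 28 = 157 DD.
Total duration = 157 / 7.5 = 20.933 ≈ 20.9 days.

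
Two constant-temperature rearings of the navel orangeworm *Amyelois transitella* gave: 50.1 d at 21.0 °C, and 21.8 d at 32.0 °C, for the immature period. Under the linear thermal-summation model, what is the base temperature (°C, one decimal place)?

Linear rate model ⇒ the product D·(T − T_b) is constant across temperatures.
50.1·(21.0 − T_b) = 21.8·(32.0 − T_b)
T_b = (50.1·21.0 − 21.8·32.0) / (50.1 − 21.8) = 354.50 / 28.3 = 12.527 °C ≈ 12.5 °C.

12.5 °C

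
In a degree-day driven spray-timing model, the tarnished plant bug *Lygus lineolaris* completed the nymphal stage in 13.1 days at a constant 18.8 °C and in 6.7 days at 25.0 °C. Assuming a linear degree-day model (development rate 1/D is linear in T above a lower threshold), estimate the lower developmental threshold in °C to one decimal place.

12.3 °C

Linear rate model ⇒ the product D·(T − T_b) is constant across temperatures.
13.1·(18.8 − T_b) = 6.7·(25.0 − T_b)
T_b = (13.1·18.8 − 6.7·25.0) / (13.1 − 6.7) = 78.78 / 6.4 = 12.309 °C ≈ 12.3 °C.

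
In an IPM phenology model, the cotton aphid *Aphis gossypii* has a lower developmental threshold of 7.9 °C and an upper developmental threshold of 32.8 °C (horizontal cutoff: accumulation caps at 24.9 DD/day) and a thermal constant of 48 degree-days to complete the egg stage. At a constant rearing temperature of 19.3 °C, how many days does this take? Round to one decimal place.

Daily accumulation = 19.3 − 7.9 = 11.4 DD/day.
Duration = 48 / 11.4 = 4.211 ≈ 4.2 days.

4.2 days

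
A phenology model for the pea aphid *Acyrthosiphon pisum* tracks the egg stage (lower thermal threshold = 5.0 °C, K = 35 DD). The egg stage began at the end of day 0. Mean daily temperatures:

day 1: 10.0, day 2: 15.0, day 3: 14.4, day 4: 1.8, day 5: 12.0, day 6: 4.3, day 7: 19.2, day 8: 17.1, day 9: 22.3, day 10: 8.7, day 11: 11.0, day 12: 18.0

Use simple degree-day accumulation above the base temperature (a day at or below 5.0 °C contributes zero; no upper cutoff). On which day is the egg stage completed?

Daily DD above 5.0 °C: 5.0, 10.0, 9.4, 0.0, 7.0, 0.0, 14.2, 12.1, 17.3, 3.7, 6.0, 13.0.
Cumulative: 5.0, 15.0, 24.4, 24.4, 31.4, 31.4, 45.6, 57.7, 75.0, 78.7, 84.7, 97.7.
The total first reaches 35 DD on day 7.

day 7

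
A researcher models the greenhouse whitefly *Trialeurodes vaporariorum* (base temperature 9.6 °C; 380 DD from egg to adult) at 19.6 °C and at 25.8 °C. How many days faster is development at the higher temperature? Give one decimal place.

At 19.6 °C: 380 / (19.6 − 9.6) = 380 / 10.0 = 38.000 d.
At 25.8 °C: 380 / (25.8 − 9.6) = 380 / 16.2 = 23.457 d.
Difference = |38.000 − 23.457| = 14.543 ≈ 14.5 days.

14.5 days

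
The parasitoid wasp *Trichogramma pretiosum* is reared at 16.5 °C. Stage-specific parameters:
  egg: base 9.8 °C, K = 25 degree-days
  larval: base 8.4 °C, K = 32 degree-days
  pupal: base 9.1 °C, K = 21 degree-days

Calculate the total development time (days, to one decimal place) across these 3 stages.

egg: 25 / (16.5 − 9.8) = 25 / 6.7 = 3.731 d.
larval: 32 / (16.5 − 8.4) = 32 / 8.1 = 3.951 d.
pupal: 21 / (16.5 − 9.1) = 21 / 7.4 = 2.838 d.
Sum = 10.520 ≈ 10.5 days.

10.5 days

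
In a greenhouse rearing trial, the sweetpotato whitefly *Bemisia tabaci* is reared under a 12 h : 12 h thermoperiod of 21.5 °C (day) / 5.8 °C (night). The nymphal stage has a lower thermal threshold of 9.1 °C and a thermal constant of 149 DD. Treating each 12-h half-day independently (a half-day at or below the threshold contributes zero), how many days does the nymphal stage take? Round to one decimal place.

Day half: max(0, 21.5 − 9.1) × 0.5 = 12.4 × 0.5 = 6.20 DD.
Night half: max(0, 5.8 − 9.1) × 0.5 = 0.0 × 0.5 = 0.00 DD.
Per 24 h: 6.20 DD/day.
Duration = 149 / 6.20 = 24.032 ≈ 24.0 days.

24.0 days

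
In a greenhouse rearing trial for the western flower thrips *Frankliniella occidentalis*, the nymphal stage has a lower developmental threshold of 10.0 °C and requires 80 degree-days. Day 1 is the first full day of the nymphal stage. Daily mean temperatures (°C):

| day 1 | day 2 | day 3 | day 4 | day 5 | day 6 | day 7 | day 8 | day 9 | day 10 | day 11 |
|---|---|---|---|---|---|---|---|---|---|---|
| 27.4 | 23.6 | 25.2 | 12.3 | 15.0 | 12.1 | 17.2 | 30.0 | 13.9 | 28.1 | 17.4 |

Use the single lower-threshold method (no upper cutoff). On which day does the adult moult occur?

day 8

Daily DD above 10.0 °C: 17.4, 13.6, 15.2, 2.3, 5.0, 2.1, 7.2, 20.0, 3.9, 18.1, 7.4.
Cumulative: 17.4, 31.0, 46.2, 48.5, 53.5, 55.6, 62.8, 82.8, 86.7, 104.8, 112.2.
The total first reaches 80 DD on day 8.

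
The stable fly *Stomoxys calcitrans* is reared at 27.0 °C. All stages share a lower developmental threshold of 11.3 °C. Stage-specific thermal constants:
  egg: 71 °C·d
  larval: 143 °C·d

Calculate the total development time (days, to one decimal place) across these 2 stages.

Daily accumulation at 27.0 °C = 27.0 − 11.3 = 15.7 DD/day.
Total K = 71 + 143 = 214 DD.
Total duration = 214 / 15.7 = 13.631 ≈ 13.6 days.

13.6 days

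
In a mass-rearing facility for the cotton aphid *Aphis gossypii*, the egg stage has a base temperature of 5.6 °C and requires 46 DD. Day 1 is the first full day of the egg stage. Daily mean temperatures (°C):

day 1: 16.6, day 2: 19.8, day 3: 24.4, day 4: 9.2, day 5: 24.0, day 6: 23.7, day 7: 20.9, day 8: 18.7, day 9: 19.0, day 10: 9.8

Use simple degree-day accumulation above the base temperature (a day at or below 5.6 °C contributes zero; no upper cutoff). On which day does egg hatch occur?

Daily DD above 5.6 °C: 11.0, 14.2, 18.8, 3.6, 18.4, 18.1, 15.3, 13.1, 13.4, 4.2.
Cumulative: 11.0, 25.2, 44.0, 47.6, 66.0, 84.1, 99.4, 112.5, 125.9, 130.1.
The total first reaches 46 DD on day 4.

day 4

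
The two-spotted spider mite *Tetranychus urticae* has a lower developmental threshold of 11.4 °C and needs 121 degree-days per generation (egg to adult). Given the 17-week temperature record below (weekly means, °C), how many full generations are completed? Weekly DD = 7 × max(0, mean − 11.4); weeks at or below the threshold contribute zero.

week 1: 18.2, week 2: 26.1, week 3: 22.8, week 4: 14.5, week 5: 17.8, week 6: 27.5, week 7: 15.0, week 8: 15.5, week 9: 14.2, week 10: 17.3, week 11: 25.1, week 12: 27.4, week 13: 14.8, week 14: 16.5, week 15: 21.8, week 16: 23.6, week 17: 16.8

8 generations

Weekly DD (7 × max(0, T̄ − 11.4)): 47.6, 102.9, 79.8, 21.7, 44.8, 112.7, 25.2, 28.7, 19.6, 41.3, 95.9, 112.0, 23.8, 35.7, 72.8, 85.4, 37.8.
Season total = 987.7 DD.
Complete generations = ⌊987.7 / 121⌋ = 8.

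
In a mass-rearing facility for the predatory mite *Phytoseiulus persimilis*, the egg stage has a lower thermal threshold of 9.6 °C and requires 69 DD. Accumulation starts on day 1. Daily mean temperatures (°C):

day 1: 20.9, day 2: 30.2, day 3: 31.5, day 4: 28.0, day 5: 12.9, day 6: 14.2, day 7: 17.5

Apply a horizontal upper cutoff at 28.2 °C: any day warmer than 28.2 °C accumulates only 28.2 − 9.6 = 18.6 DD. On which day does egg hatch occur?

Daily DD above 9.6 °C (capped at 18.6): 11.3, 18.6, 18.6, 18.4, 3.3, 4.6, 7.9.
Cumulative: 11.3, 29.9, 48.5, 66.9, 70.2, 74.8, 82.7.
The total first reaches 69 DD on day 5.

day 5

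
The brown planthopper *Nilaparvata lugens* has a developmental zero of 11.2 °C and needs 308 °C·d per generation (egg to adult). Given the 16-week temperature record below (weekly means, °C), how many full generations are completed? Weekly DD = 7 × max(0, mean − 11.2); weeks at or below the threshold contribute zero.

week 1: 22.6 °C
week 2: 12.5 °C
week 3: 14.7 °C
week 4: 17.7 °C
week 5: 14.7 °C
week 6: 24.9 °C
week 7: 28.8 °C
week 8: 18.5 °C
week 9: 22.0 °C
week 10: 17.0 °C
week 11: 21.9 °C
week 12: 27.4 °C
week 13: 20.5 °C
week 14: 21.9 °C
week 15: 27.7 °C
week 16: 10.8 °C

3 generations

Weekly DD (7 × max(0, T̄ − 11.2)): 79.8, 9.1, 24.5, 45.5, 24.5, 95.9, 123.2, 51.1, 75.6, 40.6, 74.9, 113.4, 65.1, 74.9, 115.5, 0.0.
Season total = 1013.6 DD.
Complete generations = ⌊1013.6 / 308⌋ = 3.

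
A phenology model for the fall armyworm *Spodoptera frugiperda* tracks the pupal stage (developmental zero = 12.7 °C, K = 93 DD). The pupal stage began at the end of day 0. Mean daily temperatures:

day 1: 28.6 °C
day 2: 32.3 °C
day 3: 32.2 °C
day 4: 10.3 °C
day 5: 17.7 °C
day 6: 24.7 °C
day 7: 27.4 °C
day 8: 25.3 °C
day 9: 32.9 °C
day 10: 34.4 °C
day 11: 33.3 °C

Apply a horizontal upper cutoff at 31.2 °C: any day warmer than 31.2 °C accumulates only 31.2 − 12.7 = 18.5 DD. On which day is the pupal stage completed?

Daily DD above 12.7 °C (capped at 18.5): 15.9, 18.5, 18.5, 0.0, 5.0, 12.0, 14.7, 12.6, 18.5, 18.5, 18.5.
Cumulative: 15.9, 34.4, 52.9, 52.9, 57.9, 69.9, 84.6, 97.2, 115.7, 134.2, 152.7.
The total first reaches 93 DD on day 8.

day 8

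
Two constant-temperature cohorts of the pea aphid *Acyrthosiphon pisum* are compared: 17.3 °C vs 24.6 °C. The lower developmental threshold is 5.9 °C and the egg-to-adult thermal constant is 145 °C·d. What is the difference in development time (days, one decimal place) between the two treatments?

5.0 days

At 17.3 °C: 145 / (17.3 − 5.9) = 145 / 11.4 = 12.719 d.
At 24.6 °C: 145 / (24.6 − 5.9) = 145 / 18.7 = 7.754 d.
Difference = |12.719 − 7.754| = 4.965 ≈ 5.0 days.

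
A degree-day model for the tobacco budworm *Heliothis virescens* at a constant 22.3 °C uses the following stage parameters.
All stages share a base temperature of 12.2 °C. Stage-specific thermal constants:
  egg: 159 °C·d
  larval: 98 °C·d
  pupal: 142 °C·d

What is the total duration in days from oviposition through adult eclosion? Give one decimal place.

39.5 days

Daily accumulation at 22.3 °C = 22.3 − 12.2 = 10.1 DD/day.
Total K = 159 + 98 + 142 = 399 DD.
Total duration = 399 / 10.1 = 39.505 ≈ 39.5 days.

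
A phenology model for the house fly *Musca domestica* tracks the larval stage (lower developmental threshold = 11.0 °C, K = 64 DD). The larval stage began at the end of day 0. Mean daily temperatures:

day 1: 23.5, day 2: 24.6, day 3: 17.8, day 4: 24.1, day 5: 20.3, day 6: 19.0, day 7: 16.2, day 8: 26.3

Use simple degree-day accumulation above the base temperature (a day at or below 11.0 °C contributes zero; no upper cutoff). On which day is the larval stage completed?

day 7

Daily DD above 11.0 °C: 12.5, 13.6, 6.8, 13.1, 9.3, 8.0, 5.2, 15.3.
Cumulative: 12.5, 26.1, 32.9, 46.0, 55.3, 63.3, 68.5, 83.8.
The total first reaches 64 DD on day 7.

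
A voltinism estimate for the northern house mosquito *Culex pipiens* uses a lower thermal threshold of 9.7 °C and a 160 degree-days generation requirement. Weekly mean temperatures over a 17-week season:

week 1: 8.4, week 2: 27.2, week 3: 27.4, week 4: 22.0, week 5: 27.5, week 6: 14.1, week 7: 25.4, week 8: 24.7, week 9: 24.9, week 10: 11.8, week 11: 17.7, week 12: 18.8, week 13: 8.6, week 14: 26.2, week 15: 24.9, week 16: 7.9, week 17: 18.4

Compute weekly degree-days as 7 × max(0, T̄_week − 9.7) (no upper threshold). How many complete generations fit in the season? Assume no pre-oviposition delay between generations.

7 generations

Weekly DD (7 × max(0, T̄ − 9.7)): 0.0, 122.5, 123.9, 86.1, 124.6, 30.8, 109.9, 105.0, 106.4, 14.7, 56.0, 63.7, 0.0, 115.5, 106.4, 0.0, 60.9.
Season total = 1226.4 DD.
Complete generations = ⌊1226.4 / 160⌋ = 7.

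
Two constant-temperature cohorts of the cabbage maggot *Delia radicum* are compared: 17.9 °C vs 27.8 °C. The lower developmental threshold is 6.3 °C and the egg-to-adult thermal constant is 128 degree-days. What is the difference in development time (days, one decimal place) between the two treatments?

5.1 days

At 17.9 °C: 128 / (17.9 − 6.3) = 128 / 11.6 = 11.034 d.
At 27.8 °C: 128 / (27.8 − 6.3) = 128 / 21.5 = 5.953 d.
Difference = |11.034 − 5.953| = 5.081 ≈ 5.1 days.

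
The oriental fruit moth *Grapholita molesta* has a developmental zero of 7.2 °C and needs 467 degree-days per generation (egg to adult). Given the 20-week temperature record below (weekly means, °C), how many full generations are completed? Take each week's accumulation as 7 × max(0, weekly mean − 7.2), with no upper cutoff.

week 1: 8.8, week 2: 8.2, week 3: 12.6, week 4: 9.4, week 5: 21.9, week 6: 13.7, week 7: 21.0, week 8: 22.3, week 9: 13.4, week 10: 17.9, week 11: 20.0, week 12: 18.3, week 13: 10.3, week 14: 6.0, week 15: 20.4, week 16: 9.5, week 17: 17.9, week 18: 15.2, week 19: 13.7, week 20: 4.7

Weekly DD (7 × max(0, T̄ − 7.2)): 11.2, 7.0, 37.8, 15.4, 102.9, 45.5, 96.6, 105.7, 43.4, 74.9, 89.6, 77.7, 21.7, 0.0, 92.4, 16.1, 74.9, 56.0, 45.5, 0.0.
Season total = 1014.3 DD.
Complete generations = ⌊1014.3 / 467⌋ = 2.

2 generations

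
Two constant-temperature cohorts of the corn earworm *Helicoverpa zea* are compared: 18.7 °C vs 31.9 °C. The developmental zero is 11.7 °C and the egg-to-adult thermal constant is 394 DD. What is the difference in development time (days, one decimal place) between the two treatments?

At 18.7 °C: 394 / (18.7 − 11.7) = 394 / 7.0 = 56.286 d.
At 31.9 °C: 394 / (31.9 − 11.7) = 394 / 20.2 = 19.505 d.
Difference = |56.286 − 19.505| = 36.781 ≈ 36.8 days.

36.8 days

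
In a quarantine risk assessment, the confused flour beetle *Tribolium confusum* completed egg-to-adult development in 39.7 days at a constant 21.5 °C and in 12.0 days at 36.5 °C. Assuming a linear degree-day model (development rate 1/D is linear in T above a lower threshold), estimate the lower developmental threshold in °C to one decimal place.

Equal thermal constants: D₁(T₁ − T_b) = D₂(T₂ − T_b).
39.7·(21.5 − T_b) = 12.0·(36.5 − T_b)
T_b = (39.7·21.5 − 12.0·36.5) / (39.7 − 12.0) = 415.55 / 27.7 = 15.002 °C ≈ 15.0 °C.

15.0 °C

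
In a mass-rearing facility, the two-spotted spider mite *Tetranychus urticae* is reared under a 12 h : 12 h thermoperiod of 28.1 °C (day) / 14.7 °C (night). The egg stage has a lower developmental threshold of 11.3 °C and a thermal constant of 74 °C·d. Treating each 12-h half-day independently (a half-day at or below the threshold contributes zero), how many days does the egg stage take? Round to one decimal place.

Day half: max(0, 28.1 − 11.3) × 0.5 = 16.8 × 0.5 = 8.40 DD.
Night half: max(0, 14.7 − 11.3) × 0.5 = 3.4 × 0.5 = 1.70 DD.
Per 24 h: 10.10 DD/day.
Duration = 74 / 10.10 = 7.327 ≈ 7.3 days.

7.3 days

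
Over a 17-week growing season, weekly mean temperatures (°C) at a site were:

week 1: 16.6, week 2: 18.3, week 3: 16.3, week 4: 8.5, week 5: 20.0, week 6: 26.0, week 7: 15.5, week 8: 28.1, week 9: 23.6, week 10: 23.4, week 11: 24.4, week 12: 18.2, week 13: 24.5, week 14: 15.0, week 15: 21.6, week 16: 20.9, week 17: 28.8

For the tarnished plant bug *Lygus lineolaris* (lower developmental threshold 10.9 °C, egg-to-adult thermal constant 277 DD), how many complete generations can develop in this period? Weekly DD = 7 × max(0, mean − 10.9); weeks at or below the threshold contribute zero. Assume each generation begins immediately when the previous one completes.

4 generations

Weekly DD (7 × max(0, T̄ − 10.9)): 39.9, 51.8, 37.8, 0.0, 63.7, 105.7, 32.2, 120.4, 88.9, 87.5, 94.5, 51.1, 95.2, 28.7, 74.9, 70.0, 125.3.
Season total = 1167.6 DD.
Complete generations = ⌊1167.6 / 277⌋ = 4.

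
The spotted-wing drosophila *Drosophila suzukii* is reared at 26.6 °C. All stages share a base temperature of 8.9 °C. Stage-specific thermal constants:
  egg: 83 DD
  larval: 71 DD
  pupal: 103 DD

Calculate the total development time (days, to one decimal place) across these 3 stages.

14.5 days

Daily accumulation at 26.6 °C = 26.6 − 8.9 = 17.7 DD/day.
Total K = 83 + 71 + 103 = 257 DD.
Total duration = 257 / 17.7 = 14.520 ≈ 14.5 days.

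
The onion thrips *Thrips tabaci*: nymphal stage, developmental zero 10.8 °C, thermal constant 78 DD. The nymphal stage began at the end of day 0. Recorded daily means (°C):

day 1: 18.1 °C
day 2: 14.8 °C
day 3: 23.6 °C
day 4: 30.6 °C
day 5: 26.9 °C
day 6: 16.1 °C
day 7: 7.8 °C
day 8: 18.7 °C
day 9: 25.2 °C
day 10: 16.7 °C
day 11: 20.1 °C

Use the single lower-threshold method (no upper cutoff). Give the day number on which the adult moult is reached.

day 9

Daily DD above 10.8 °C: 7.3, 4.0, 12.8, 19.8, 16.1, 5.3, 0.0, 7.9, 14.4, 5.9, 9.3.
Cumulative: 7.3, 11.3, 24.1, 43.9, 60.0, 65.3, 65.3, 73.2, 87.6, 93.5, 102.8.
The total first reaches 78 DD on day 9.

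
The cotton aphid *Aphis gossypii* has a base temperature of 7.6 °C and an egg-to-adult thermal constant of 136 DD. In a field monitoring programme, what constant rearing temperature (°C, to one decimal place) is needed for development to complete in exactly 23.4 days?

13.4 °C

Required daily accumulation = 136 / 23.4 = 5.812 DD/day.
T = T_base + 5.812 = 7.6 + 5.812 = 13.412 ≈ 13.4 °C.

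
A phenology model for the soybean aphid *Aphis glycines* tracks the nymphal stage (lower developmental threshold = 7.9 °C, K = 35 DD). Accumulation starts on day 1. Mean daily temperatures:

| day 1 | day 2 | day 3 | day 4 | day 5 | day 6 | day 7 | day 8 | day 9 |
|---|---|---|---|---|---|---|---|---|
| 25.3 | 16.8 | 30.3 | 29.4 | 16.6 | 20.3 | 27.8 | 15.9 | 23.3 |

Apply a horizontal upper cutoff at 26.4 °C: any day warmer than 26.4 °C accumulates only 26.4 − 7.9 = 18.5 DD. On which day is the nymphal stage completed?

day 3

Daily DD above 7.9 °C (capped at 18.5): 17.4, 8.9, 18.5, 18.5, 8.7, 12.4, 18.5, 8.0, 15.4.
Cumulative: 17.4, 26.3, 44.8, 63.3, 72.0, 84.4, 102.9, 110.9, 126.3.
The total first reaches 35 DD on day 3.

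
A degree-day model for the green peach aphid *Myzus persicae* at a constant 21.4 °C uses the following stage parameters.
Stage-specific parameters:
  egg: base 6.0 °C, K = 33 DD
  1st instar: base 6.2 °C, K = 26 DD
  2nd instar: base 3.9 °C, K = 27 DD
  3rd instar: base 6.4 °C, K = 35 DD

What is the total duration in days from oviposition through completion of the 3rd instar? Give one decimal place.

egg: 33 / (21.4 − 6.0) = 33 / 15.4 = 2.143 d.
1st instar: 26 / (21.4 − 6.2) = 26 / 15.2 = 1.711 d.
2nd instar: 27 / (21.4 − 3.9) = 27 / 17.5 = 1.543 d.
3rd instar: 35 / (21.4 − 6.4) = 35 / 15.0 = 2.333 d.
Sum = 7.730 ≈ 7.7 days.

7.7 days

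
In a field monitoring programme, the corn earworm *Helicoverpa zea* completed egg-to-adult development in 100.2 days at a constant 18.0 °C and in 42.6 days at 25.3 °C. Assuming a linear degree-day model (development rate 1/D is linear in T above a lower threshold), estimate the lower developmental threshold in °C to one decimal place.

12.6 °C

Equal thermal constants: D₁(T₁ − T_b) = D₂(T₂ − T_b).
100.2·(18.0 − T_b) = 42.6·(25.3 − T_b)
T_b = (100.2·18.0 − 42.6·25.3) / (100.2 − 42.6) = 725.82 / 57.6 = 12.601 °C ≈ 12.6 °C.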